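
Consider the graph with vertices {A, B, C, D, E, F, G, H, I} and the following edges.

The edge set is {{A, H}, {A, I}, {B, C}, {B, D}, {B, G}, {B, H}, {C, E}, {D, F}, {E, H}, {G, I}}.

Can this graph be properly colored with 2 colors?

The cycle I-G-B-H-A-I has odd length 5, so it cannot be 2-colored; at least 3 colors are needed.
So 2 colors are not enough.

No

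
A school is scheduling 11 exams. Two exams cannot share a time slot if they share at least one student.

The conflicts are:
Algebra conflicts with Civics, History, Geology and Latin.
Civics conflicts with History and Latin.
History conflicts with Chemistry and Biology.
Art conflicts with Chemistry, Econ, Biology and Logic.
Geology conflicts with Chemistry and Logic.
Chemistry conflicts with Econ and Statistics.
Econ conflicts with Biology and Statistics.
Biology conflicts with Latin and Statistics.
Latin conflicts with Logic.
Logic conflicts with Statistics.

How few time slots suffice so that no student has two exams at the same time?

Algebra, Civics, History are mutually in conflict, so at least 3 time slots are needed.
Using 3 time slots: Algebra=1, Civics=3, History=2, Art=2, Geology=2, Chemistry=1, Econ=3, Biology=1, Latin=2, Logic=1, Statistics=2. No two conflicting exams share a time slot.

3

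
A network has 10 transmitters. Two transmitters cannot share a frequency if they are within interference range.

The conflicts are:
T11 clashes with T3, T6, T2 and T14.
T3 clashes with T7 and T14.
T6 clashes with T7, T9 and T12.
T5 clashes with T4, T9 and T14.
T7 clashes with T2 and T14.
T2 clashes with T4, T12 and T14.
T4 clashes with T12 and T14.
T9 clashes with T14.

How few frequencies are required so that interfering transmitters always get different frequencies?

3

T3, T7, T14 are mutually in conflict, so at least 3 frequencies are needed.
3 frequencies suffice: frequency 1 → {T12, T14}; frequency 2 → {T3, T6, T5, T2}; frequency 3 → {T11, T7, T4, T9}. No two conflicting transmitters share a frequency.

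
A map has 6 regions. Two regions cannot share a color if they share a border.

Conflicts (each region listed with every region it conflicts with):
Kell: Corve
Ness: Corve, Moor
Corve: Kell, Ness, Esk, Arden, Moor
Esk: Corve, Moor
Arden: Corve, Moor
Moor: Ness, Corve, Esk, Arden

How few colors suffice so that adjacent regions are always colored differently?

Corve, Arden, Moor all conflict with each other, so at least 3 colors are needed.
One proper 3-coloring: Kell=2, Ness=3, Corve=1, Esk=3, Arden=3, Moor=2. Every pair that conflicts lands in different colors.

3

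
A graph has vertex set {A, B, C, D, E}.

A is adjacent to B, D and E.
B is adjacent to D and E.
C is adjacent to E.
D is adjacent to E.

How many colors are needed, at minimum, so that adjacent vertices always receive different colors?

4

A, B, D, E are mutually adjacent (a clique of size 4), so at least 4 colors are needed.
4 colors suffice: color 1 → {E}; color 2 → {A, C}; color 3 → {D}; color 4 → {B}. Each edge has distinct colors on its endpoints.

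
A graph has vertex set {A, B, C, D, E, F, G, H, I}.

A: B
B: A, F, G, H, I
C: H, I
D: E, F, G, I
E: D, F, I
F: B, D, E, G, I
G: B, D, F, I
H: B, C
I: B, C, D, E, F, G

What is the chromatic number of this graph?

4

D, F, G, I form a clique, so at least 4 colors are needed.
One proper 4-coloring: A=1, B=3, C=2, D=3, E=4, F=2, G=4, H=1, I=1. No two adjacent vertices share a color.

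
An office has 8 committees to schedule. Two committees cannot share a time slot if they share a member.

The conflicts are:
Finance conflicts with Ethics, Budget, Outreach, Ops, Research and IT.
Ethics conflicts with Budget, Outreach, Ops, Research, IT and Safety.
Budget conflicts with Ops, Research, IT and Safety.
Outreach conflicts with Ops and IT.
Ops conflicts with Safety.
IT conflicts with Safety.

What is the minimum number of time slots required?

Finance, Ethics, Budget, IT are mutually in conflict, so at least 4 time slots are needed.
4 time slots suffice: Finance=2, Ethics=1, Budget=3, Outreach=3, Ops=4, Research=4, IT=4, Safety=2. Each listed conflict is separated.

4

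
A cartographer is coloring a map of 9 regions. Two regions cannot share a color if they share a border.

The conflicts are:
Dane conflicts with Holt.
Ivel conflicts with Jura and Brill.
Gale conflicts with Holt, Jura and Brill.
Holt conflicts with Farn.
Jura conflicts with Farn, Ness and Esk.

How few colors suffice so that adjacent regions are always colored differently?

Jura and Esk conflict, so at least 2 colors are needed.
2 colors suffice: color 1 → {Holt, Jura, Brill}; color 2 → {Dane, Ivel, Gale, Farn, Ness, Esk}. Each listed conflict is separated.

2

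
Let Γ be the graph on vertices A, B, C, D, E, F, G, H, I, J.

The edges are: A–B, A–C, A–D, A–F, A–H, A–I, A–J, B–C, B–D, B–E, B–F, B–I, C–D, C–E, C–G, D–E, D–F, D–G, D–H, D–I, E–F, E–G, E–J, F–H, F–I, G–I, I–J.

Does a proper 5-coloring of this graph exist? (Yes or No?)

The chromatic number is 5. A, B, D, F, I form a clique, so at least 5 colors are needed.
One proper 5-coloring: A=2, B=4, C=3, D=1, E=2, F=5, G=4, H=3, I=3, J=1.
That is already a proper 5-coloring.

Yes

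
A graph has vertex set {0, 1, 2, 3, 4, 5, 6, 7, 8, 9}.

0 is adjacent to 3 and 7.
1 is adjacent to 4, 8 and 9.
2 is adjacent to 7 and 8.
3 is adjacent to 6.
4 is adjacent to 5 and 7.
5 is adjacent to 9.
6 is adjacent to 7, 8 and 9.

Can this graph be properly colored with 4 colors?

Yes

The chromatic number is 3. The cycle 9-5-4-7-6-9 has odd length 5, so it cannot be 2-colored; at least 3 colors are needed.
3 colors suffice: color red → {1, 3, 5, 7}; color blue → {0, 2, 4, 6}; color green → {8, 9}.
Since 4 ≥ 3, a proper 4-coloring certainly exists.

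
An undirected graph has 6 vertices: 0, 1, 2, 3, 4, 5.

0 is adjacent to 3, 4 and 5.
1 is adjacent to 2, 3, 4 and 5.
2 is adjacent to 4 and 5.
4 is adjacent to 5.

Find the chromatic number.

1, 2, 4, 5 form a clique, so at least 4 colors are needed.
4 colors suffice: 0=a, 1=a, 2=d, 3=b, 4=c, 5=b. Each edge has distinct colors on its endpoints.

4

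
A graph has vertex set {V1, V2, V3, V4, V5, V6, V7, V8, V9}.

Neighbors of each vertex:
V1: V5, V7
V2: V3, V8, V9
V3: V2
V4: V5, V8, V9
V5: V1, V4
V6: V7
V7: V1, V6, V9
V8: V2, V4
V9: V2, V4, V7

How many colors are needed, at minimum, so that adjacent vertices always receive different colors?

3

The cycle V1-V5-V4-V9-V7-V1 has odd length 5, so it cannot be 2-colored; at least 3 colors are needed.
A valid assignment using 3 colors: V1=2, V2=1, V3=2, V4=1, V5=3, V6=2, V7=1, V8=2, V9=2. Each edge has distinct colors on its endpoints.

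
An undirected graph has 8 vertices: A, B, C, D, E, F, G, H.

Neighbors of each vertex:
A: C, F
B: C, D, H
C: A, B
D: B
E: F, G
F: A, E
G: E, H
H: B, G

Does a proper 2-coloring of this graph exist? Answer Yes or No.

The cycle H-G-E-F-A-C-B-H has odd length 7, so it cannot be 2-colored; at least 3 colors are needed.
So 2 colors are not enough.

No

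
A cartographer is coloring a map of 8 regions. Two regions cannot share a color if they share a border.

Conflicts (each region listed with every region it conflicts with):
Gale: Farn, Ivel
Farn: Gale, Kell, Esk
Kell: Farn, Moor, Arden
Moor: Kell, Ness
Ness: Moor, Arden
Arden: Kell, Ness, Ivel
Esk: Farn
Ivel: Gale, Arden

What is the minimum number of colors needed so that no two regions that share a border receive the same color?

The cycle Ivel-Arden-Kell-Farn-Gale-Ivel has odd length 5, so it cannot be 2-colored; at least 3 colors are needed.
3 colors suffice: color 1 → {Gale, Kell, Ness, Esk}; color 2 → {Farn, Moor, Arden}; color 3 → {Ivel}. No two conflicting regions share a color.

3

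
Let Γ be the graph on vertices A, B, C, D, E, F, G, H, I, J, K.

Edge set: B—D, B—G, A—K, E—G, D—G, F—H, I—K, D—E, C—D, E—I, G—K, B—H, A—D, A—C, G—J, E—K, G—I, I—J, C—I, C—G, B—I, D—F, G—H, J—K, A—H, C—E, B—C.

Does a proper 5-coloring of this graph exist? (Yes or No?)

The chromatic number is 4. G, I, J, K are mutually adjacent (a clique of size 4), so at least 4 colors are needed.
One proper 4-coloring: A=1, B=4, C=3, D=2, E=4, F=1, G=1, H=2, I=2, J=4, K=3.
Since 5 ≥ 4, a proper 5-coloring certainly exists.

Yes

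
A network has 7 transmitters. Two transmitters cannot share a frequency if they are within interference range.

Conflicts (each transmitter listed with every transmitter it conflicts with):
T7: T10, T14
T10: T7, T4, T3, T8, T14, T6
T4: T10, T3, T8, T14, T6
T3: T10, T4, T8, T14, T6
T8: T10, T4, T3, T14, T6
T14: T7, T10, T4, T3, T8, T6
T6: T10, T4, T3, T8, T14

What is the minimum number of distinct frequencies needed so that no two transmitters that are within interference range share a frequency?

T10, T4, T3, T8, T14, T6 all conflict with each other, so at least 6 frequencies are needed.
6 frequencies suffice: frequency 1 → {T14}; frequency 2 → {T10}; frequency 3 → {T7, T6}; frequency 4 → {T4}; frequency 5 → {T3}; frequency 6 → {T8}. Each listed conflict is separated.

6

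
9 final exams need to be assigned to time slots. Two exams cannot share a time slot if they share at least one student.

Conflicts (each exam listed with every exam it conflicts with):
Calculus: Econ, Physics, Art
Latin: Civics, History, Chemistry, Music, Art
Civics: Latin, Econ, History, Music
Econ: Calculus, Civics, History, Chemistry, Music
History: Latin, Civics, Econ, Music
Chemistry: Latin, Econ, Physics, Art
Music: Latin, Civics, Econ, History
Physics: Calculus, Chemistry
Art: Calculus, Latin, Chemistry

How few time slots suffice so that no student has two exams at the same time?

Latin, Civics, History, Music pairwise conflict, so at least 4 time slots are needed.
A valid assignment using 4 time slots: Calculus=2, Latin=1, Civics=2, Econ=1, History=4, Chemistry=2, Music=3, Physics=1, Art=3. Each listed conflict is separated.

4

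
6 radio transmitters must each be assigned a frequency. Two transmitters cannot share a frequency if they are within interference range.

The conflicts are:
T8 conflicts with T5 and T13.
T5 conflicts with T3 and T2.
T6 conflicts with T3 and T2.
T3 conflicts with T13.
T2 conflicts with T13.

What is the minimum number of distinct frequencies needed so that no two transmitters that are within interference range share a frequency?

2

T8 and T13 conflict, so at least 2 frequencies are needed.
Using 2 frequencies: T8=2, T5=1, T6=1, T3=2, T2=2, T13=1. Each listed conflict is separated.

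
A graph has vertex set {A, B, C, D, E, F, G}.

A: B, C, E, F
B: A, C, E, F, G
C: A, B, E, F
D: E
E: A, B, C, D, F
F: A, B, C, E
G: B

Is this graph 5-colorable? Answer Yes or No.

The chromatic number is 5. A, B, C, E, F form a clique, so at least 5 colors are needed.
One proper 5-coloring: A=4, B=1, C=3, D=1, E=2, F=5, G=2.
That is already a proper 5-coloring.

Yes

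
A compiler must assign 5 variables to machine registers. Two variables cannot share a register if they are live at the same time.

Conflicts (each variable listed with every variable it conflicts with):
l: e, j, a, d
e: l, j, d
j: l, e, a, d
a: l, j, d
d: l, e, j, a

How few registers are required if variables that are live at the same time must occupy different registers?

4

l, e, j, d all conflict with each other, so at least 4 registers are needed.
4 registers suffice: register 1 → {j}; register 2 → {l}; register 3 → {d}; register 4 → {e, a}. Every pair that conflicts lands in different registers.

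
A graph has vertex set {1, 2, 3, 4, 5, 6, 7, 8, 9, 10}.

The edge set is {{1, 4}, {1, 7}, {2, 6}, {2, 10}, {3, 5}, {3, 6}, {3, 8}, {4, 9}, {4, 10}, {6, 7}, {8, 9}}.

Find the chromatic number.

The cycle 4-1-7-6-3-8-9-4 has odd length 7, so it cannot be 2-colored; at least 3 colors are needed.
3 colors suffice: color a → {4, 5, 6, 8}; color b → {1, 2, 3, 9}; color c → {7, 10}. Each edge has distinct colors on its endpoints.

3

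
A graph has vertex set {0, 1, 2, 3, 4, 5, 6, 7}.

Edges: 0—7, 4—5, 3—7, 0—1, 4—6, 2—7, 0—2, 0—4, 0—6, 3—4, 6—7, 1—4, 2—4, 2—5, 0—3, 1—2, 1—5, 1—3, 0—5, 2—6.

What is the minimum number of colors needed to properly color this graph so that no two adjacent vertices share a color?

5

0, 1, 2, 4, 5 form a clique, so at least 5 colors are needed.
5 colors suffice: 0=a, 1=d, 2=c, 3=c, 4=b, 5=e, 6=d, 7=b. Each edge has distinct colors on its endpoints.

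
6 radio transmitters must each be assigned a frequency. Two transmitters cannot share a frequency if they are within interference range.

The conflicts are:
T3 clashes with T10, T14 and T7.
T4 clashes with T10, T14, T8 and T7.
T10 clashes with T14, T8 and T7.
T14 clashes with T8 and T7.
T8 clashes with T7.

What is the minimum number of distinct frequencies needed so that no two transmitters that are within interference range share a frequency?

T4, T10, T14, T8, T7 all conflict with each other, so at least 5 frequencies are needed.
5 frequencies suffice: T3=4, T4=4, T10=1, T14=3, T8=5, T7=2. Each listed conflict is separated.

5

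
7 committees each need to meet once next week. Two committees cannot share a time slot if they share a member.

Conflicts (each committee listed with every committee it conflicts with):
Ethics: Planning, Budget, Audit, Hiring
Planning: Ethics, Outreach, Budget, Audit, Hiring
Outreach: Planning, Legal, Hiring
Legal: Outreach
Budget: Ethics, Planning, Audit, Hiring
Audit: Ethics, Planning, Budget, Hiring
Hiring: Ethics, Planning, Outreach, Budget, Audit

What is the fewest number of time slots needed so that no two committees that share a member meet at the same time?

Ethics, Planning, Budget, Audit, Hiring all conflict with each other, so at least 5 time slots are needed.
5 time slots suffice: time slot 1 → {Legal, Hiring}; time slot 2 → {Planning}; time slot 3 → {Ethics, Outreach}; time slot 4 → {Audit}; time slot 5 → {Budget}. Each listed conflict is separated.

5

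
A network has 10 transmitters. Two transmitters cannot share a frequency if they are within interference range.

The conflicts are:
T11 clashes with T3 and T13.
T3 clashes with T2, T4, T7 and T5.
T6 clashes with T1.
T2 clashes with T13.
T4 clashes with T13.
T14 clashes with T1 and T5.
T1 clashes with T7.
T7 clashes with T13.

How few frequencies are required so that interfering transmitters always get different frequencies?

3

The cycle T1-T7-T3-T5-T14-T1 has odd length 5, so it cannot be 2-colored; at least 3 frequencies are needed.
3 frequencies suffice: T11=2, T3=1, T6=2, T2=2, T4=2, T14=3, T1=1, T7=2, T13=1, T5=2. Every pair that conflicts lands in different frequencies.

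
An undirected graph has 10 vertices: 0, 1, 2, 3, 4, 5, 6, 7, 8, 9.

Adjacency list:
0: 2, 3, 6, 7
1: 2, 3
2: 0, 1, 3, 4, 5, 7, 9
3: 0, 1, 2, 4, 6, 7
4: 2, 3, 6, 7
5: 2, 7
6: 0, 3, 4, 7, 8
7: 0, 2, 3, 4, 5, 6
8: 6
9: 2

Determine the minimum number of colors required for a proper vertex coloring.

2, 3, 4, 7 form a clique, so at least 4 colors are needed.
4 colors suffice: color a → {2, 6}; color b → {3, 5, 8, 9}; color c → {1, 7}; color d → {0, 4}. No two adjacent vertices share a color.

4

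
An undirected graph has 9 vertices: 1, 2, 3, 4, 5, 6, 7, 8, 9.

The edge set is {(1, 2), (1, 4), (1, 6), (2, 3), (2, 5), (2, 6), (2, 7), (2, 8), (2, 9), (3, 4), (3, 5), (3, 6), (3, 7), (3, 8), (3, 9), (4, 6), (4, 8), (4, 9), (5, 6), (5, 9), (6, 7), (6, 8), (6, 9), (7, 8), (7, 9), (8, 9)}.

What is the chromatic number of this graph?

6

2, 3, 6, 7, 8, 9 are pairwise adjacent (a clique of size 6), so at least 6 colors are needed.
6 colors suffice: color red → {6}; color blue → {2, 4}; color green → {1, 9}; color yellow → {3}; color purple → {5, 8}; color orange → {7}. No two adjacent vertices share a color.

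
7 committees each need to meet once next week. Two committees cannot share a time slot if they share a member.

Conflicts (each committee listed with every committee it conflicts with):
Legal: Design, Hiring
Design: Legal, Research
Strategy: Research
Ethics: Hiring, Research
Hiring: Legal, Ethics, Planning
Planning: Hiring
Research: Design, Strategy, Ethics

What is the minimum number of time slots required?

3

The cycle Hiring-Ethics-Research-Design-Legal-Hiring has odd length 5, so it cannot be 2-colored; at least 3 time slots are needed.
3 time slots suffice: time slot 1 → {Hiring, Research}; time slot 2 → {Legal, Strategy, Ethics, Planning}; time slot 3 → {Design}. No two conflicting committees share a time slot.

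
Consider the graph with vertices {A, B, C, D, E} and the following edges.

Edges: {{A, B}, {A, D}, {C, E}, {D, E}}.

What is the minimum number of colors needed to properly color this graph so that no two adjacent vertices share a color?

D and E are adjacent, so at least 2 colors are needed.
2 colors suffice: color 1 → {B, C, D}; color 2 → {A, E}. Each edge has distinct colors on its endpoints.

2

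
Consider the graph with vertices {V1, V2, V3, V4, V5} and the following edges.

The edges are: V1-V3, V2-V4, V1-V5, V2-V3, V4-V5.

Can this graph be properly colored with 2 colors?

No

The cycle V5-V4-V2-V3-V1-V5 has odd length 5, so it cannot be 2-colored; at least 3 colors are needed.
So 2 colors are not enough.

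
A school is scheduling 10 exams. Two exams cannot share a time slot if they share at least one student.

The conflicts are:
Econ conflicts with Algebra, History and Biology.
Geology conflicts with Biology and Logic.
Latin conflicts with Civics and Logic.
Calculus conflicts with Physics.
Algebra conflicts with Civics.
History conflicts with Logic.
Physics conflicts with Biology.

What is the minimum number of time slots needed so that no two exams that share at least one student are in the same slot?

3

The cycle History-Econ-Biology-Geology-Logic-History has odd length 5, so it cannot be 2-colored; at least 3 time slots are needed.
A valid assignment using 3 time slots: Econ=2, Geology=2, Latin=2, Calculus=1, Algebra=3, Civics=1, History=3, Physics=2, Biology=1, Logic=1. Every pair that conflicts lands in different time slots.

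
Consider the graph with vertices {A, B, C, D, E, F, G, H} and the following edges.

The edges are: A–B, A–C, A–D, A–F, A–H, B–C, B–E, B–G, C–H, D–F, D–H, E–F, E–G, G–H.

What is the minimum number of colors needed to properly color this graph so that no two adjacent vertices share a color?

A, B, C are mutually adjacent, so at least 3 colors are needed.
3 colors suffice: color 1 → {A, E}; color 2 → {B, F, H}; color 3 → {C, D, G}. Every edge joins two different colors.

3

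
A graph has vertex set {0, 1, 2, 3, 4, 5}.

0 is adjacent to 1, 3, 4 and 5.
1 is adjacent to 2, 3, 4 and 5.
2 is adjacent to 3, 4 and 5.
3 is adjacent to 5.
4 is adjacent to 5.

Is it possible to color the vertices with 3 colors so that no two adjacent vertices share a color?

No

0, 1, 4, 5 form a clique, so at least 4 colors are needed.
So 3 colors are not enough.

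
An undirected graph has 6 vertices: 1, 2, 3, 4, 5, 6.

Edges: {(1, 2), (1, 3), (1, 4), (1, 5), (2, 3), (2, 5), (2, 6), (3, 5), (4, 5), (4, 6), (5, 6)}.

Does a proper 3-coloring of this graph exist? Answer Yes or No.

1, 2, 3, 5 form a clique, so at least 4 colors are needed.
So 3 colors are not enough.

No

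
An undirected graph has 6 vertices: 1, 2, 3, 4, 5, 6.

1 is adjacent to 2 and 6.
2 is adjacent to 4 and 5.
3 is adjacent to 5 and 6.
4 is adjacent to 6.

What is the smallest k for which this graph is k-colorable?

3

The cycle 6-4-2-5-3-6 has odd length 5, so it cannot be 2-colored; at least 3 colors are needed.
3 colors suffice: color a → {2, 6}; color b → {1, 3, 4}; color c → {5}. No two adjacent vertices share a color.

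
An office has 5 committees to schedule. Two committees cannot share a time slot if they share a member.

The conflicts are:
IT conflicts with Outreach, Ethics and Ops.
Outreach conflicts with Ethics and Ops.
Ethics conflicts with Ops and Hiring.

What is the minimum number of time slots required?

4

IT, Outreach, Ethics, Ops pairwise conflict, so at least 4 time slots are needed.
4 time slots suffice: IT=3, Outreach=2, Ethics=1, Ops=4, Hiring=2. Every pair that conflicts lands in different time slots.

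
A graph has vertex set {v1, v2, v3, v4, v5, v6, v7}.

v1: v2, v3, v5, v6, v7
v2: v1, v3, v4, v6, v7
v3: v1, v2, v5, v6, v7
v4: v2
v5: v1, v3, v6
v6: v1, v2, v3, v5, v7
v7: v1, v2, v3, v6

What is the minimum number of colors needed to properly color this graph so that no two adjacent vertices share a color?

v1, v2, v3, v6, v7 are mutually adjacent (a clique of size 5), so at least 5 colors are needed.
A valid assignment using 5 colors: v1=G, v2=B, v3=Y, v4=R, v5=B, v6=R, v7=P. Every edge joins two different colors.

5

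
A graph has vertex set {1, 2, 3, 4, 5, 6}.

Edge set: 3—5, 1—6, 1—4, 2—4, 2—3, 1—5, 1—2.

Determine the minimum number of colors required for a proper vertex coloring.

1, 2, 4 form a triangle, so at least 3 colors are needed.
One proper 3-coloring: 1=a, 2=b, 3=a, 4=c, 5=b, 6=b. Every edge joins two different colors.

3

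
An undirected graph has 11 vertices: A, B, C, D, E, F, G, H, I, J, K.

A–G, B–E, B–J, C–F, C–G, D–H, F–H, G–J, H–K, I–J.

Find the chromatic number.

C and F are adjacent, so at least 2 colors are needed.
2 colors suffice: color 1 → {A, C, E, H, J}; color 2 → {B, D, F, G, I, K}. Every edge joins two different colors.

2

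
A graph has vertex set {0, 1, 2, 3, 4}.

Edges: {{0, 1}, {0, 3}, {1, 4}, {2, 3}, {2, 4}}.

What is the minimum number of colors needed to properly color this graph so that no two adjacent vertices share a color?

The cycle 2-3-0-1-4-2 has odd length 5, so it cannot be 2-colored; at least 3 colors are needed.
3 colors suffice: 0=red, 1=blue, 2=blue, 3=green, 4=red. Each edge has distinct colors on its endpoints.

3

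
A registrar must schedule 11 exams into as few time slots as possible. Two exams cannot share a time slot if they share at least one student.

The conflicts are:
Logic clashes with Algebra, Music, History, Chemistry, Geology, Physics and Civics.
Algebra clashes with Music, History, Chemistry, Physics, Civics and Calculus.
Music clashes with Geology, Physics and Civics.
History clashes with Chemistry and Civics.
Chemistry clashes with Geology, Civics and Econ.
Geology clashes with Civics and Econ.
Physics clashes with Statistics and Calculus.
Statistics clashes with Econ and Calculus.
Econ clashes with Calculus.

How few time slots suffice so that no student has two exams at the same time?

Logic, Algebra, History, Chemistry, Civics all conflict with each other, so at least 5 time slots are needed.
5 time slots suffice: Logic=1, Algebra=2, Music=3, History=5, Chemistry=3, Geology=2, Physics=4, Civics=4, Statistics=2, Econ=4, Calculus=1. Each listed conflict is separated.

5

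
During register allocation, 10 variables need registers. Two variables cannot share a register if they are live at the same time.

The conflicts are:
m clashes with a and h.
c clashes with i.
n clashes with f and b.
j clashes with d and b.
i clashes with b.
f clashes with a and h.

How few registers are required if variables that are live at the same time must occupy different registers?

2

f and h conflict, so at least 2 registers are needed.
Using 2 registers: m=1, c=1, n=2, j=2, i=2, d=1, f=1, a=2, b=1, h=2. Each listed conflict is separated.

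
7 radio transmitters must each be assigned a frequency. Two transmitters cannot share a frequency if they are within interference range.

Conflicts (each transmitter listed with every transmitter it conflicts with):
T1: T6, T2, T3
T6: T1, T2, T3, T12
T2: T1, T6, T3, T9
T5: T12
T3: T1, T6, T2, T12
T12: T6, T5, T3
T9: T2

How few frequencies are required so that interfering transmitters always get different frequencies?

T1, T6, T2, T3 all conflict with each other, so at least 4 frequencies are needed.
A valid assignment using 4 frequencies: T1=4, T6=2, T2=3, T5=1, T3=1, T12=3, T9=1. Every pair that conflicts lands in different frequencies.

4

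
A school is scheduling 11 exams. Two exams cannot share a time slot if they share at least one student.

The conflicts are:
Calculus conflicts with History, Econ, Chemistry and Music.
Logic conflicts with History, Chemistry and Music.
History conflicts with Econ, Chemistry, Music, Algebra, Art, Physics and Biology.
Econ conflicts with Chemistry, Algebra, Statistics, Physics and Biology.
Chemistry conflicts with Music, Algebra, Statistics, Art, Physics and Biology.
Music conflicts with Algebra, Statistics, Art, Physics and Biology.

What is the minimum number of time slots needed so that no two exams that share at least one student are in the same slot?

Logic, History, Chemistry, Music pairwise conflict, so at least 4 time slots are needed.
A valid assignment using 4 time slots: Calculus=4, Logic=4, History=2, Econ=3, Chemistry=1, Music=3, Algebra=4, Statistics=2, Art=4, Physics=4, Biology=4. Each listed conflict is separated.

4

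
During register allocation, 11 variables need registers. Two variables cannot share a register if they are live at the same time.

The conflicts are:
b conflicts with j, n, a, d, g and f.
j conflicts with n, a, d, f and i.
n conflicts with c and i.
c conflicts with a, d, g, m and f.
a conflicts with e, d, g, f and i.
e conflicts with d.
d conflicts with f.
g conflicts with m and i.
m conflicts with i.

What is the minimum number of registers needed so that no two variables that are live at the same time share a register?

5

b, j, a, d, f are mutually in conflict, so at least 5 registers are needed.
Using 5 registers: b=3, j=2, n=1, c=2, a=1, e=2, d=4, g=4, m=1, f=5, i=3. Each listed conflict is separated.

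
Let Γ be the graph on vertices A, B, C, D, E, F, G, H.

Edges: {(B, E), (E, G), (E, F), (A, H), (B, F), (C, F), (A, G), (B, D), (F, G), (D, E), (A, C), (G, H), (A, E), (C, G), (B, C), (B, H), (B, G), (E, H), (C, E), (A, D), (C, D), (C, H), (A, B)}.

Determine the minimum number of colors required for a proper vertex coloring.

6

A, B, C, E, G, H form a clique, so at least 6 colors are needed.
6 colors suffice: color 1 → {E}; color 2 → {C}; color 3 → {B}; color 4 → {A, F}; color 5 → {D, G}; color 6 → {H}. No two adjacent vertices share a color.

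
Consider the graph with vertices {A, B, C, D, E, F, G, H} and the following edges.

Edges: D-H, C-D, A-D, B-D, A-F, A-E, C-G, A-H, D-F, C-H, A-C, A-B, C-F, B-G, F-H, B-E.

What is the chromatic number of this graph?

5

A, C, D, F, H are pairwise adjacent (a clique of size 5), so at least 5 colors are needed.
One proper 5-coloring: A=1, B=2, C=2, D=3, E=3, F=4, G=1, H=5. No two adjacent vertices share a color.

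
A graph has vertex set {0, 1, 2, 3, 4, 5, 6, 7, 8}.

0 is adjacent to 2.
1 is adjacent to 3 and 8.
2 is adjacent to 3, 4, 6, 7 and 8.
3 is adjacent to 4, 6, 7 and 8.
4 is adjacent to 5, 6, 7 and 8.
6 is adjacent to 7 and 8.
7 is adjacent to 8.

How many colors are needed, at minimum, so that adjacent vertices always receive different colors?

2, 3, 4, 6, 7, 8 are pairwise adjacent (a clique of size 6), so at least 6 colors are needed.
One proper 6-coloring: 0=a, 1=b, 2=b, 3=d, 4=c, 5=a, 6=f, 7=e, 8=a. Every edge joins two different colors.

6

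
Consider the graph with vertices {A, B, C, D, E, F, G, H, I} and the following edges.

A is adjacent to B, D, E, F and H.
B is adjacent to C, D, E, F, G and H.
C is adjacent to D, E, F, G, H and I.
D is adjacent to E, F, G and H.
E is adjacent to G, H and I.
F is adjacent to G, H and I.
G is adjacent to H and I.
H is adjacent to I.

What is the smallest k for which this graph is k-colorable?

6

B, C, D, E, G, H are mutually adjacent (a clique of size 6), so at least 6 colors are needed.
6 colors suffice: color 1 → {H}; color 2 → {D, I}; color 3 → {A, C}; color 4 → {B}; color 5 → {E, F}; color 6 → {G}. Each edge has distinct colors on its endpoints.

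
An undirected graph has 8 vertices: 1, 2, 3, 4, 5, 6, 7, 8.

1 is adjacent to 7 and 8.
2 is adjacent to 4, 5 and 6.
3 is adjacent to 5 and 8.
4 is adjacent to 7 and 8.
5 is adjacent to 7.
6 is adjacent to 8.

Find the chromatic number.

The cycle 8-3-5-2-4-8 has odd length 5, so it cannot be 2-colored; at least 3 colors are needed.
3 colors suffice: color a → {5, 8}; color b → {2, 3, 7}; color c → {1, 4, 6}. Each edge has distinct colors on its endpoints.

3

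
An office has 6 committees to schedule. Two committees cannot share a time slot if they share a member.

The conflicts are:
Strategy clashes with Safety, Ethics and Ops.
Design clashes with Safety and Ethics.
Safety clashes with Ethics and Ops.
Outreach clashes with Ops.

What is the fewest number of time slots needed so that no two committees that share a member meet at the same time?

Strategy, Safety, Ethics pairwise conflict, so at least 3 time slots are needed.
3 time slots suffice: time slot 1 → {Safety, Outreach}; time slot 2 → {Ethics, Ops}; time slot 3 → {Strategy, Design}. Each listed conflict is separated.

3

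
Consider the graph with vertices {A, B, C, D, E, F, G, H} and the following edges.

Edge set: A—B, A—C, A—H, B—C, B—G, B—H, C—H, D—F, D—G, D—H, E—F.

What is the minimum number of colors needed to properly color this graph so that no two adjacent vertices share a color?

4

A, B, C, H are pairwise adjacent (a clique of size 4), so at least 4 colors are needed.
One proper 4-coloring: A=4, B=2, C=3, D=2, E=2, F=1, G=1, H=1. Every edge joins two different colors.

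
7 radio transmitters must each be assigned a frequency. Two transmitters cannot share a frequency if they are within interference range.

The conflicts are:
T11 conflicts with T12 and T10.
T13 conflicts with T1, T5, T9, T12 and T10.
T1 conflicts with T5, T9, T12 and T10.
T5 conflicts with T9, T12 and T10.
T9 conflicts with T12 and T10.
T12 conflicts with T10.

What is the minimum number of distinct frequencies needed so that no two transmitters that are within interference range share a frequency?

6

T13, T1, T5, T9, T12, T10 pairwise conflict, so at least 6 frequencies are needed.
6 frequencies suffice: frequency 1 → {T12}; frequency 2 → {T10}; frequency 3 → {T11, T5}; frequency 4 → {T1}; frequency 5 → {T9}; frequency 6 → {T13}. No two conflicting transmitters share a frequency.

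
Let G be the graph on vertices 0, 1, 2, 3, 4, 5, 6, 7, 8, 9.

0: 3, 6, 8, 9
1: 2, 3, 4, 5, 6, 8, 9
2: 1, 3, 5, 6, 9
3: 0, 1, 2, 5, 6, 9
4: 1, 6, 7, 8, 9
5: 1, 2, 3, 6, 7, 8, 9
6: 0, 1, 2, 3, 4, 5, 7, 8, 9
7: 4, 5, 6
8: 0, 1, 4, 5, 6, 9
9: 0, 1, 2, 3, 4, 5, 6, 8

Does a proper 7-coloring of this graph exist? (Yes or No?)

The chromatic number is 6. 1, 2, 3, 5, 6, 9 are pairwise adjacent (a clique of size 6), so at least 6 colors are needed.
6 colors suffice: color red → {6}; color blue → {7, 9}; color green → {0, 4, 5}; color yellow → {1}; color purple → {3, 8}; color orange → {2}.
Since 7 ≥ 6, a proper 7-coloring certainly exists.

Yes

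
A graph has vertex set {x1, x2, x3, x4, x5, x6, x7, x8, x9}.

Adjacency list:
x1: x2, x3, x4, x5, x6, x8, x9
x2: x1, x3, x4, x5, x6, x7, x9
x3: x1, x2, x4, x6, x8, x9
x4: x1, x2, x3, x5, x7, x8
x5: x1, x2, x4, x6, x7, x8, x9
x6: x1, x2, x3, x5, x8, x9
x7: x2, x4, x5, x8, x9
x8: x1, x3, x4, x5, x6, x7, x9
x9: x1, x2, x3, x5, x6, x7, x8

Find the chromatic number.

x1, x2, x3, x6, x9 are mutually adjacent (a clique of size 5), so at least 5 colors are needed.
5 colors suffice: color 1 → {x3, x5}; color 2 → {x2, x8}; color 3 → {x1, x7}; color 4 → {x4, x9}; color 5 → {x6}. Every edge joins two different colors.

5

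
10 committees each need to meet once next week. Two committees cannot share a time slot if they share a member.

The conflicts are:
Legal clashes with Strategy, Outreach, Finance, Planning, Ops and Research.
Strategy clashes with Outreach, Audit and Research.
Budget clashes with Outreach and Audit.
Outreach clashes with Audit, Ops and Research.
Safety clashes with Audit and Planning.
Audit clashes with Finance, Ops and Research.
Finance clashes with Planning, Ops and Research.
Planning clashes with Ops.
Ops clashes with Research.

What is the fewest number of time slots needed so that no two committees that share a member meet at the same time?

4

Legal, Finance, Planning, Ops all conflict with each other, so at least 4 time slots are needed.
4 time slots suffice: time slot 1 → {Legal, Audit}; time slot 2 → {Outreach, Safety, Finance}; time slot 3 → {Budget, Planning, Research}; time slot 4 → {Strategy, Ops}. No two conflicting committees share a time slot.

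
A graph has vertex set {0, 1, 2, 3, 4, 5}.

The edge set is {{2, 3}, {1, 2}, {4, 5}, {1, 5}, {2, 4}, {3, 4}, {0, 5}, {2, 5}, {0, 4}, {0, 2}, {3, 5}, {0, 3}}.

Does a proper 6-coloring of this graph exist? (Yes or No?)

The chromatic number is 5. 0, 2, 3, 4, 5 are mutually adjacent (a clique of size 5), so at least 5 colors are needed.
5 colors suffice: color red → {2}; color blue → {5}; color green → {1, 4}; color yellow → {3}; color purple → {0}.
Since 6 ≥ 5, a proper 6-coloring certainly exists.

Yes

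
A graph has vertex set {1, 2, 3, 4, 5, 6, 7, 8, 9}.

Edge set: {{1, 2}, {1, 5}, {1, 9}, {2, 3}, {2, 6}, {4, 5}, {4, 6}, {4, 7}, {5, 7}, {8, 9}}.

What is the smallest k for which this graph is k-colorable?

3

4, 5, 7 are mutually adjacent, so at least 3 colors are needed.
3 colors suffice: color red → {2, 5, 9}; color blue → {1, 3, 4, 8}; color green → {6, 7}. Each edge has distinct colors on its endpoints.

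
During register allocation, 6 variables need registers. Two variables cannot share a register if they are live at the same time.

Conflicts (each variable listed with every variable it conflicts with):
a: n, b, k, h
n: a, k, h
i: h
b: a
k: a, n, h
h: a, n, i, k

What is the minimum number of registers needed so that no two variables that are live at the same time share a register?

4

a, n, k, h pairwise conflict, so at least 4 registers are needed.
Using 4 registers: a=1, n=3, i=1, b=2, k=4, h=2. Every pair that conflicts lands in different registers.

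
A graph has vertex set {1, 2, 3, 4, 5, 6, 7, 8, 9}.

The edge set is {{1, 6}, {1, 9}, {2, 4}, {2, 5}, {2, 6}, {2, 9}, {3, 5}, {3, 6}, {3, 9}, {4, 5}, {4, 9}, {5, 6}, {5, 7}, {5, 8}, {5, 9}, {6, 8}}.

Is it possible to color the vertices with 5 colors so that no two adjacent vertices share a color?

Yes

The chromatic number is 4. 2, 4, 5, 9 are mutually adjacent (a clique of size 4), so at least 4 colors are needed.
4 colors suffice: color red → {1, 5}; color blue → {6, 7, 9}; color green → {2, 3, 8}; color yellow → {4}.
Since 5 ≥ 4, a proper 5-coloring certainly exists.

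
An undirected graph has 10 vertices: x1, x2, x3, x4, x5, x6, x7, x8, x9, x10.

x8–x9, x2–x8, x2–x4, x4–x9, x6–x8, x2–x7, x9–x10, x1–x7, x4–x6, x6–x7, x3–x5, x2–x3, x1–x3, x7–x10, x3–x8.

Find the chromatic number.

3

x2, x3, x8 are mutually adjacent, so at least 3 colors are needed.
One proper 3-coloring: x1=2, x2=2, x3=3, x4=1, x5=1, x6=2, x7=1, x8=1, x9=2, x10=3. No two adjacent vertices share a color.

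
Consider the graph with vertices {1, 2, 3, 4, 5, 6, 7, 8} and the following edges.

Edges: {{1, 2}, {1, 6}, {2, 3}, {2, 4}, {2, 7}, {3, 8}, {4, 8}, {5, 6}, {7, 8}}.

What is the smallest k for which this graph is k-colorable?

2

3 and 8 are adjacent, so at least 2 colors are needed.
A valid assignment using 2 colors: 1=blue, 2=red, 3=blue, 4=blue, 5=blue, 6=red, 7=blue, 8=red. Each edge has distinct colors on its endpoints.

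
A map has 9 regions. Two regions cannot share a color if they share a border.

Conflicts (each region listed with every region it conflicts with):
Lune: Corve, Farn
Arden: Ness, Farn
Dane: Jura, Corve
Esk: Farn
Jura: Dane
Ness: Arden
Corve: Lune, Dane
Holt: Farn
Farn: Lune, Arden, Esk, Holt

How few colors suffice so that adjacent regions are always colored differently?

Esk and Farn conflict, so at least 2 colors are needed.
2 colors suffice: Lune=2, Arden=2, Dane=2, Esk=2, Jura=1, Ness=1, Corve=1, Holt=2, Farn=1. Every pair that conflicts lands in different colors.

2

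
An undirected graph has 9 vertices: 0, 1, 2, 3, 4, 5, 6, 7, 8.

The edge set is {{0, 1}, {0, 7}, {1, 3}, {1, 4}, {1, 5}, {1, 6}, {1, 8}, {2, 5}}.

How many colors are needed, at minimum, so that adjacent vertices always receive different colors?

2

1 and 3 are adjacent, so at least 2 colors are needed.
One proper 2-coloring: 0=blue, 1=red, 2=red, 3=blue, 4=blue, 5=blue, 6=blue, 7=red, 8=blue. Every edge joins two different colors.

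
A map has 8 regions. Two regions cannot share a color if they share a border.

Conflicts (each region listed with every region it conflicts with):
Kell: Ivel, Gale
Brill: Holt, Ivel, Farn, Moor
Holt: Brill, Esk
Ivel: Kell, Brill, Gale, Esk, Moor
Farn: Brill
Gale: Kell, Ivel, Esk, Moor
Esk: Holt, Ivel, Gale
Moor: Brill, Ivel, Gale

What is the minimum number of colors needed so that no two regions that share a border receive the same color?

3

Kell, Ivel, Gale are mutually in conflict, so at least 3 colors are needed.
3 colors suffice: color 1 → {Holt, Ivel, Farn}; color 2 → {Brill, Gale}; color 3 → {Kell, Esk, Moor}. No two conflicting regions share a color.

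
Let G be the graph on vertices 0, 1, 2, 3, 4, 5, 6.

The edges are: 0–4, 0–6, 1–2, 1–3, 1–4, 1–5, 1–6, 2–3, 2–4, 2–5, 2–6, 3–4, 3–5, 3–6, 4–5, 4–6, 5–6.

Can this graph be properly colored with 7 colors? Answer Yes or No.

The chromatic number is 6. 1, 2, 3, 4, 5, 6 are pairwise adjacent (a clique of size 6), so at least 6 colors are needed.
6 colors suffice: color a → {4}; color b → {6}; color c → {0, 1}; color d → {2}; color e → {3}; color f → {5}.
Since 7 ≥ 6, a proper 7-coloring certainly exists.

Yes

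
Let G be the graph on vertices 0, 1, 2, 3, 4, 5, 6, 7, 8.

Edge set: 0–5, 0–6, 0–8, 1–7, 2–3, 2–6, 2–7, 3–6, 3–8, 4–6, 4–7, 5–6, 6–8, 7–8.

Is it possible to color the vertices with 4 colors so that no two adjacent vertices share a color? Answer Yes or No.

Yes

The chromatic number is 3. 2, 3, 6 form a triangle, so at least 3 colors are needed.
3 colors suffice: color a → {6, 7}; color b → {1, 2, 4, 5, 8}; color c → {0, 3}.
Since 4 ≥ 3, a proper 4-coloring certainly exists.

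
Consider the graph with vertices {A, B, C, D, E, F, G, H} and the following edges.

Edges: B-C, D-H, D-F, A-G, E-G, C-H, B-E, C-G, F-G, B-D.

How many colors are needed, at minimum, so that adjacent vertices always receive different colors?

The cycle D-H-C-G-F-D has odd length 5, so it cannot be 2-colored; at least 3 colors are needed.
3 colors suffice: color 1 → {D, G}; color 2 → {A, C, E, F}; color 3 → {B, H}. Every edge joins two different colors.

3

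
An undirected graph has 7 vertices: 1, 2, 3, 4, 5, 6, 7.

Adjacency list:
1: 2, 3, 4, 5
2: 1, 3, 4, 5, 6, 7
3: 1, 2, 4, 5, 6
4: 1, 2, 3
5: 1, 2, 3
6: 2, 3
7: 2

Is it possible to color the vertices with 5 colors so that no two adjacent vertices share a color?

Yes

The chromatic number is 4. 1, 2, 3, 4 are mutually adjacent (a clique of size 4), so at least 4 colors are needed.
4 colors suffice: color red → {2}; color blue → {3, 7}; color green → {1, 6}; color yellow → {4, 5}.
Since 5 ≥ 4, a proper 5-coloring certainly exists.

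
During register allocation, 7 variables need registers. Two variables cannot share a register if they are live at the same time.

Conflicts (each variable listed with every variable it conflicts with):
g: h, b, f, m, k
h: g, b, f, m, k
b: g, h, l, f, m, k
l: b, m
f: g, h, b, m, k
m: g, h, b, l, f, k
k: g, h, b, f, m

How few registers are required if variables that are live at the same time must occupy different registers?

6

g, h, b, f, m, k are mutually in conflict, so at least 6 registers are needed.
6 registers suffice: register 1 → {b}; register 2 → {m}; register 3 → {l, f}; register 4 → {k}; register 5 → {g}; register 6 → {h}. Every pair that conflicts lands in different registers.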